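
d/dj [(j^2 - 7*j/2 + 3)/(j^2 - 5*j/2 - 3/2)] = (4*j^2 - 36*j + 51)/(4*j^4 - 20*j^3 + 13*j^2 + 30*j + 9)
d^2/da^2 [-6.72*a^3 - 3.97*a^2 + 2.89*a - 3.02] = -40.32*a - 7.94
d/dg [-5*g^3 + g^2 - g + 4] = -15*g^2 + 2*g - 1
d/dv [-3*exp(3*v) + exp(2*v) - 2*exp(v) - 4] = (-9*exp(2*v) + 2*exp(v) - 2)*exp(v)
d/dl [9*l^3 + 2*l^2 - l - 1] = 27*l^2 + 4*l - 1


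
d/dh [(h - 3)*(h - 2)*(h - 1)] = 3*h^2 - 12*h + 11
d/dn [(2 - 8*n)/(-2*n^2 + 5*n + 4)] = 2*(-8*n^2 + 4*n - 21)/(4*n^4 - 20*n^3 + 9*n^2 + 40*n + 16)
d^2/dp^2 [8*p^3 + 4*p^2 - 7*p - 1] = 48*p + 8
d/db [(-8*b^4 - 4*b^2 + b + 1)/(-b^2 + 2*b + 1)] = (16*b^5 - 48*b^4 - 32*b^3 - 7*b^2 - 6*b - 1)/(b^4 - 4*b^3 + 2*b^2 + 4*b + 1)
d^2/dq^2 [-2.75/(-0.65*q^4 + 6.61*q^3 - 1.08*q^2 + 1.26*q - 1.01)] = ((-21.45*q^2 + 109.065*q - 5.94)*(0.65*q^4 - 6.61*q^3 + 1.08*q^2 - 1.26*q + 1.01) + 2.75*(2.6*q^3 - 19.83*q^2 + 2.16*q - 1.26)*(5.2*q^3 - 39.66*q^2 + 4.32*q - 2.52))/(0.65*q^4 - 6.61*q^3 + 1.08*q^2 - 1.26*q + 1.01)^3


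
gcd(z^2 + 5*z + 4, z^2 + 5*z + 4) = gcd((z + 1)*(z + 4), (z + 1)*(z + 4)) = z^2 + 5*z + 4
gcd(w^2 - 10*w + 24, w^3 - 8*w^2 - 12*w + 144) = w - 6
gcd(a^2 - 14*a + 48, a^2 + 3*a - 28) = 1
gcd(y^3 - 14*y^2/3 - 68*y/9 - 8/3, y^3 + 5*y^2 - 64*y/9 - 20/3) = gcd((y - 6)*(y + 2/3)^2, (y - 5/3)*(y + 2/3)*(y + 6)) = y + 2/3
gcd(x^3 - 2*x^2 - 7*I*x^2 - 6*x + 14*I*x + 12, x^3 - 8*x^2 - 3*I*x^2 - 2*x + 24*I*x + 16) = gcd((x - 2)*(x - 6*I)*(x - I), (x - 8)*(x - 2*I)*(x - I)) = x - I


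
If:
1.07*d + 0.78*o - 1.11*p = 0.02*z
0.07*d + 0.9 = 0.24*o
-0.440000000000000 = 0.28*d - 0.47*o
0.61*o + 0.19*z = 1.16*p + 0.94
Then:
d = 9.25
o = 6.45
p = 12.37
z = 59.79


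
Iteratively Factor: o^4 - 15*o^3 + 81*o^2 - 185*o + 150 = (o - 3)*(o^3 - 12*o^2 + 45*o - 50) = (o - 5)*(o - 3)*(o^2 - 7*o + 10) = (o - 5)^2*(o - 3)*(o - 2)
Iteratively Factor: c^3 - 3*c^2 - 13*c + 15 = (c - 1)*(c^2 - 2*c - 15) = (c - 1)*(c + 3)*(c - 5)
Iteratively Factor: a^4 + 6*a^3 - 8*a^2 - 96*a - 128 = (a + 4)*(a^3 + 2*a^2 - 16*a - 32) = (a + 4)^2*(a^2 - 2*a - 8) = (a + 2)*(a + 4)^2*(a - 4)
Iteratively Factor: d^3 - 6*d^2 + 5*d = (d - 5)*(d^2 - d) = (d - 5)*(d - 1)*(d)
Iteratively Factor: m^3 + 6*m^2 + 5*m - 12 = (m - 1)*(m^2 + 7*m + 12) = (m - 1)*(m + 4)*(m + 3)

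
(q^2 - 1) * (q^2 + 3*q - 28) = q^4 + 3*q^3 - 29*q^2 - 3*q + 28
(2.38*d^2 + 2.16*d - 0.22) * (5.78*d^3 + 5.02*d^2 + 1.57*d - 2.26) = 13.7564*d^5 + 24.4324*d^4 + 13.3082*d^3 - 3.092*d^2 - 5.227*d + 0.4972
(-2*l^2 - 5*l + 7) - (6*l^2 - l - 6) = -8*l^2 - 4*l + 13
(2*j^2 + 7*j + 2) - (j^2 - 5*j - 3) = j^2 + 12*j + 5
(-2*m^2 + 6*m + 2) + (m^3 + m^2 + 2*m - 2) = m^3 - m^2 + 8*m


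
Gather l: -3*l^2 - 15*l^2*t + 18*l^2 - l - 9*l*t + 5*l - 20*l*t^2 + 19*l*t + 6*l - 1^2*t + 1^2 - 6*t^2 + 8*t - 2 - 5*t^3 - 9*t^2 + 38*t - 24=l^2*(15 - 15*t) + l*(-20*t^2 + 10*t + 10) - 5*t^3 - 15*t^2 + 45*t - 25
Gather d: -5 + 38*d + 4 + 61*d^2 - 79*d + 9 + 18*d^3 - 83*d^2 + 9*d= 18*d^3 - 22*d^2 - 32*d + 8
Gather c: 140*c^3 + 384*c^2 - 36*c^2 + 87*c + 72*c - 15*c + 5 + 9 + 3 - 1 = 140*c^3 + 348*c^2 + 144*c + 16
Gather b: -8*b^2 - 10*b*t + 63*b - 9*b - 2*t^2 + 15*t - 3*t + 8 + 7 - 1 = -8*b^2 + b*(54 - 10*t) - 2*t^2 + 12*t + 14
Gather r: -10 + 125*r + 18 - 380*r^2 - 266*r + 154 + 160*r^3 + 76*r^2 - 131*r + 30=160*r^3 - 304*r^2 - 272*r + 192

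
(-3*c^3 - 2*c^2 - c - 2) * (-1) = 3*c^3 + 2*c^2 + c + 2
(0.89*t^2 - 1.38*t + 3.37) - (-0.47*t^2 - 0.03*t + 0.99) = 1.36*t^2 - 1.35*t + 2.38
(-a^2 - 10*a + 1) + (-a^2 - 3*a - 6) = -2*a^2 - 13*a - 5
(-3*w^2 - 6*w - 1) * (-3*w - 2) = 9*w^3 + 24*w^2 + 15*w + 2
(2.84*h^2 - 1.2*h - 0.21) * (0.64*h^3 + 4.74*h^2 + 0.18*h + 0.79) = 1.8176*h^5 + 12.6936*h^4 - 5.3112*h^3 + 1.0322*h^2 - 0.9858*h - 0.1659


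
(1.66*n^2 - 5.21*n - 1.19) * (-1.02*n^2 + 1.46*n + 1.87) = -1.6932*n^4 + 7.7378*n^3 - 3.2886*n^2 - 11.4801*n - 2.2253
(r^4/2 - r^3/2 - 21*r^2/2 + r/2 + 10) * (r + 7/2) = r^5/2 + 5*r^4/4 - 49*r^3/4 - 145*r^2/4 + 47*r/4 + 35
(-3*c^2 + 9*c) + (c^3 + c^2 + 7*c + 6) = c^3 - 2*c^2 + 16*c + 6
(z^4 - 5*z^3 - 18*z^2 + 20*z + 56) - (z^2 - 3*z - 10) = z^4 - 5*z^3 - 19*z^2 + 23*z + 66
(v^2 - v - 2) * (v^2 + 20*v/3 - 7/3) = v^4 + 17*v^3/3 - 11*v^2 - 11*v + 14/3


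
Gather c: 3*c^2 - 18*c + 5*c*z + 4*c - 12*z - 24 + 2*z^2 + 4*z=3*c^2 + c*(5*z - 14) + 2*z^2 - 8*z - 24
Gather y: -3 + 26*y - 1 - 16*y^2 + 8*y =-16*y^2 + 34*y - 4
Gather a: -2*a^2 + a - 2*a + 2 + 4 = -2*a^2 - a + 6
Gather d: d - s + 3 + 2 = d - s + 5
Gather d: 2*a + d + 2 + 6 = 2*a + d + 8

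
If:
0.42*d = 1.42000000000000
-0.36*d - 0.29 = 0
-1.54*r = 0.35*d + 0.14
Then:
No Solution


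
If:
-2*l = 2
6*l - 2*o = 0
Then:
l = -1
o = -3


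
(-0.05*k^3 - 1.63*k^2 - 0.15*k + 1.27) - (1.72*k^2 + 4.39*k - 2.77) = -0.05*k^3 - 3.35*k^2 - 4.54*k + 4.04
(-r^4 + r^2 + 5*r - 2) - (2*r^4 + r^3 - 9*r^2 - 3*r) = -3*r^4 - r^3 + 10*r^2 + 8*r - 2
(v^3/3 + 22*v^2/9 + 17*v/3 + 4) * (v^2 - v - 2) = v^5/3 + 19*v^4/9 + 23*v^3/9 - 59*v^2/9 - 46*v/3 - 8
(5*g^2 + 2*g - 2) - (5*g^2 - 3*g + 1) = 5*g - 3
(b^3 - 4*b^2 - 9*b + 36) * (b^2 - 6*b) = b^5 - 10*b^4 + 15*b^3 + 90*b^2 - 216*b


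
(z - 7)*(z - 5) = z^2 - 12*z + 35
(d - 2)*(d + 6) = d^2 + 4*d - 12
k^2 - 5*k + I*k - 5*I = (k - 5)*(k + I)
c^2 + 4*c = c*(c + 4)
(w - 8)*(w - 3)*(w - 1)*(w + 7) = w^4 - 5*w^3 - 49*w^2 + 221*w - 168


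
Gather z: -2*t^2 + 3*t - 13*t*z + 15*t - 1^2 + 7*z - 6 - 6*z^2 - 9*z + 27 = -2*t^2 + 18*t - 6*z^2 + z*(-13*t - 2) + 20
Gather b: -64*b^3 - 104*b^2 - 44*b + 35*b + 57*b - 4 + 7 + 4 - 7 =-64*b^3 - 104*b^2 + 48*b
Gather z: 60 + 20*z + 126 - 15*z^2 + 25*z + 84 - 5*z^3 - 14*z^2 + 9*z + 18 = -5*z^3 - 29*z^2 + 54*z + 288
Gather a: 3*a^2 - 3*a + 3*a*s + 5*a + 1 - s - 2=3*a^2 + a*(3*s + 2) - s - 1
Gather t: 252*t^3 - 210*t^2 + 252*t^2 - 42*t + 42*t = 252*t^3 + 42*t^2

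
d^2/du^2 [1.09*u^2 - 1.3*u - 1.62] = 2.18000000000000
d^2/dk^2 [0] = 0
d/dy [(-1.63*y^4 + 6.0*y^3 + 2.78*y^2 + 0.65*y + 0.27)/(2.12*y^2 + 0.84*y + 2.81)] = (-6.9112*y^5 + 8.6124*y^4 - 8.2412*y^3 + 51.5372*y^2 + 14.4788*y + 1.5997)/(4.4944*y^4 + 3.5616*y^3 + 12.62*y^2 + 4.7208*y + 7.8961)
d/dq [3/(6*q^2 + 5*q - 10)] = 3*(-12*q - 5)/(6*q^2 + 5*q - 10)^2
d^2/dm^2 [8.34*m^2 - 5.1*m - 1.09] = 16.6800000000000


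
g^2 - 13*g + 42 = (g - 7)*(g - 6)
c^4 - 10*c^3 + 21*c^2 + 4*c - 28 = (c - 7)*(c - 2)^2*(c + 1)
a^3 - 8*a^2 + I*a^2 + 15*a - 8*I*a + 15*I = (a - 5)*(a - 3)*(a + I)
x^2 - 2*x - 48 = (x - 8)*(x + 6)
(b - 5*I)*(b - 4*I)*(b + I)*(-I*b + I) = -I*b^4 - 8*b^3 + I*b^3 + 8*b^2 + 11*I*b^2 - 20*b - 11*I*b + 20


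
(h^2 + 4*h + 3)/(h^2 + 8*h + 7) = (h + 3)/(h + 7)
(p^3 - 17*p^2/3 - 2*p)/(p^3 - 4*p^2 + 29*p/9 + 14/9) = 3*p*(p - 6)/(3*p^2 - 13*p + 14)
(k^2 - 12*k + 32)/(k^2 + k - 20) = (k - 8)/(k + 5)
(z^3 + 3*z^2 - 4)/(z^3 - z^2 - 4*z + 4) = (z + 2)/(z - 2)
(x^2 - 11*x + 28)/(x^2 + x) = (x^2 - 11*x + 28)/(x*(x + 1))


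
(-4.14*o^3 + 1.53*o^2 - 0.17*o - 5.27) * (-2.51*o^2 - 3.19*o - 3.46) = 10.3914*o^5 + 9.3663*o^4 + 9.8704*o^3 + 8.4762*o^2 + 17.3995*o + 18.2342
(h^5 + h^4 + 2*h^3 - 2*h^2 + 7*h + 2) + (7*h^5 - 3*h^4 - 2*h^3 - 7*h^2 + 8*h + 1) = 8*h^5 - 2*h^4 - 9*h^2 + 15*h + 3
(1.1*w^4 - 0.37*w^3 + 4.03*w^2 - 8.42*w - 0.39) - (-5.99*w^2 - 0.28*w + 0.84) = 1.1*w^4 - 0.37*w^3 + 10.02*w^2 - 8.14*w - 1.23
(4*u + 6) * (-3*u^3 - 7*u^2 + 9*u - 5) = -12*u^4 - 46*u^3 - 6*u^2 + 34*u - 30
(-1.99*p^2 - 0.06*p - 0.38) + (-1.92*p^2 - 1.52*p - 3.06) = -3.91*p^2 - 1.58*p - 3.44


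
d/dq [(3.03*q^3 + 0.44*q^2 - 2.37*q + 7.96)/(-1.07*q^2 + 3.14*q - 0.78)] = (-3.2421*q^4 + 19.0284*q^3 - 8.2445*q^2 + 16.348*q - 23.1458)/(1.1449*q^4 - 6.7196*q^3 + 11.5288*q^2 - 4.8984*q + 0.6084)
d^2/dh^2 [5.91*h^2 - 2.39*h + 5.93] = 11.8200000000000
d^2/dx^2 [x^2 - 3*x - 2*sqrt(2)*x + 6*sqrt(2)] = 2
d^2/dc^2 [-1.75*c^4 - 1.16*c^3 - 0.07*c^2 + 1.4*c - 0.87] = -21.0*c^2 - 6.96*c - 0.14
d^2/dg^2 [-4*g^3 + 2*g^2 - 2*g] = 4 - 24*g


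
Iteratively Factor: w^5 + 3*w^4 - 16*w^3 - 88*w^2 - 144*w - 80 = (w + 2)*(w^4 + w^3 - 18*w^2 - 52*w - 40) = (w + 2)^2*(w^3 - w^2 - 16*w - 20) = (w - 5)*(w + 2)^2*(w^2 + 4*w + 4) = (w - 5)*(w + 2)^3*(w + 2)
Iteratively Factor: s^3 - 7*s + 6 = (s - 1)*(s^2 + s - 6) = (s - 2)*(s - 1)*(s + 3)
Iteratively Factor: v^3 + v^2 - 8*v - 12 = (v + 2)*(v^2 - v - 6) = (v - 3)*(v + 2)*(v + 2)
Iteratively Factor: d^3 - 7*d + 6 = (d - 1)*(d^2 + d - 6) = (d - 1)*(d + 3)*(d - 2)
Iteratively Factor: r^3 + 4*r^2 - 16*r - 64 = (r + 4)*(r^2 - 16) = (r + 4)^2*(r - 4)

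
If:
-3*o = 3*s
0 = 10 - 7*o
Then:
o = 10/7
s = -10/7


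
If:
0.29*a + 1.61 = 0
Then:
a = -5.55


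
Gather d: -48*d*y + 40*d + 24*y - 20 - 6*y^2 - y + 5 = d*(40 - 48*y) - 6*y^2 + 23*y - 15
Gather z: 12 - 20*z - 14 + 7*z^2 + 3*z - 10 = 7*z^2 - 17*z - 12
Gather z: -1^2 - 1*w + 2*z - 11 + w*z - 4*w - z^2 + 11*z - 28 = -5*w - z^2 + z*(w + 13) - 40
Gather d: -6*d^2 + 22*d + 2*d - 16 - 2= -6*d^2 + 24*d - 18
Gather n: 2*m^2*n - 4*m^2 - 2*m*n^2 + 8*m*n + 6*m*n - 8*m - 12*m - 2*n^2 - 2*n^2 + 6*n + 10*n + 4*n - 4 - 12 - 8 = -4*m^2 - 20*m + n^2*(-2*m - 4) + n*(2*m^2 + 14*m + 20) - 24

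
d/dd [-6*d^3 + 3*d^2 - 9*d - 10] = -18*d^2 + 6*d - 9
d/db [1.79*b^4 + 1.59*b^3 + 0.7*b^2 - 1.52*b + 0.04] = 7.16*b^3 + 4.77*b^2 + 1.4*b - 1.52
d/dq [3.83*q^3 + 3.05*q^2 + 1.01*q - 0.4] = 11.49*q^2 + 6.1*q + 1.01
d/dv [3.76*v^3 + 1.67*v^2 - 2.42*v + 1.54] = 11.28*v^2 + 3.34*v - 2.42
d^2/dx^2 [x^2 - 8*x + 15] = 2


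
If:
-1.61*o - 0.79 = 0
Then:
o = -0.49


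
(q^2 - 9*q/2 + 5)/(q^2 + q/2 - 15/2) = (q - 2)/(q + 3)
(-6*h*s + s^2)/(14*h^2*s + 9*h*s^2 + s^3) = (-6*h + s)/(14*h^2 + 9*h*s + s^2)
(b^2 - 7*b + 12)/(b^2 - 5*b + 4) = (b - 3)/(b - 1)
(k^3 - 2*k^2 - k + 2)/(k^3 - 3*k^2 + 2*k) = (k + 1)/k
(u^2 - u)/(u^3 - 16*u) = (u - 1)/(u^2 - 16)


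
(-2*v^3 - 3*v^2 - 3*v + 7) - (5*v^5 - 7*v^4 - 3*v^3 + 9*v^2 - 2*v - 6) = -5*v^5 + 7*v^4 + v^3 - 12*v^2 - v + 13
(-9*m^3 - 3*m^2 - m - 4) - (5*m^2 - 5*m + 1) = -9*m^3 - 8*m^2 + 4*m - 5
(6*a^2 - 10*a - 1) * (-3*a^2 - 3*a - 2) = -18*a^4 + 12*a^3 + 21*a^2 + 23*a + 2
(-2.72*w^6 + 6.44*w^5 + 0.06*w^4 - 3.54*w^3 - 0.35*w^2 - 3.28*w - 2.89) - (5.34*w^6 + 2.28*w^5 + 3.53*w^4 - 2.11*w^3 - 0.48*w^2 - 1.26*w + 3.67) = -8.06*w^6 + 4.16*w^5 - 3.47*w^4 - 1.43*w^3 + 0.13*w^2 - 2.02*w - 6.56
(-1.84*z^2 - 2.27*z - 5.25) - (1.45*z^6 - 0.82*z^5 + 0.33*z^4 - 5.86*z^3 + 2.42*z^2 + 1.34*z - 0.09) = -1.45*z^6 + 0.82*z^5 - 0.33*z^4 + 5.86*z^3 - 4.26*z^2 - 3.61*z - 5.16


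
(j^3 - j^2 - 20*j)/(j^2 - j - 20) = j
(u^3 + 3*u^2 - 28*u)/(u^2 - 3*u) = (u^2 + 3*u - 28)/(u - 3)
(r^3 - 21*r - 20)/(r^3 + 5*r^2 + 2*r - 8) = (r^2 - 4*r - 5)/(r^2 + r - 2)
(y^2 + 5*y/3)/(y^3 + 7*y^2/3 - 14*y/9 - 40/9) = 3*y/(3*y^2 + 2*y - 8)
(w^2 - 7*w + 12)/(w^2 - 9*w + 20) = (w - 3)/(w - 5)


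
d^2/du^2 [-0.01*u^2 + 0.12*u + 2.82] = -0.0200000000000000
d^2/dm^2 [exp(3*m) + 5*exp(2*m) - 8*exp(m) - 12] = (9*exp(2*m) + 20*exp(m) - 8)*exp(m)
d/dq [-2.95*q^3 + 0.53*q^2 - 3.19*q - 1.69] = -8.85*q^2 + 1.06*q - 3.19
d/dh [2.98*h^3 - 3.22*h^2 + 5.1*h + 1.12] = 8.94*h^2 - 6.44*h + 5.1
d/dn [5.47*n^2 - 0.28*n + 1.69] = 10.94*n - 0.28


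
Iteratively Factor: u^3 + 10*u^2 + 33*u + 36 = (u + 3)*(u^2 + 7*u + 12) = (u + 3)*(u + 4)*(u + 3)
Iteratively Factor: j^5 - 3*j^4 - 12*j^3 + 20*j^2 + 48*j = (j - 4)*(j^4 + j^3 - 8*j^2 - 12*j) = (j - 4)*(j + 2)*(j^3 - j^2 - 6*j) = (j - 4)*(j - 3)*(j + 2)*(j^2 + 2*j) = j*(j - 4)*(j - 3)*(j + 2)*(j + 2)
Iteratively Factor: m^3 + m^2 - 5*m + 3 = (m - 1)*(m^2 + 2*m - 3) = (m - 1)*(m + 3)*(m - 1)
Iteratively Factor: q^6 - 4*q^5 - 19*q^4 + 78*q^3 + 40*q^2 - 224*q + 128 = (q - 4)*(q^5 - 19*q^3 + 2*q^2 + 48*q - 32) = (q - 4)^2*(q^4 + 4*q^3 - 3*q^2 - 10*q + 8) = (q - 4)^2*(q + 2)*(q^3 + 2*q^2 - 7*q + 4) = (q - 4)^2*(q - 1)*(q + 2)*(q^2 + 3*q - 4) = (q - 4)^2*(q - 1)^2*(q + 2)*(q + 4)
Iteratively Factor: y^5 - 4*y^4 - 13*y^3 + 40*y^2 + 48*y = (y + 3)*(y^4 - 7*y^3 + 8*y^2 + 16*y) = (y + 1)*(y + 3)*(y^3 - 8*y^2 + 16*y) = (y - 4)*(y + 1)*(y + 3)*(y^2 - 4*y) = (y - 4)^2*(y + 1)*(y + 3)*(y)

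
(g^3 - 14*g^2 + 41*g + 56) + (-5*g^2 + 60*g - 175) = g^3 - 19*g^2 + 101*g - 119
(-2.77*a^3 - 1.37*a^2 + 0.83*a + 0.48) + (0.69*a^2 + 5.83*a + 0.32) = -2.77*a^3 - 0.68*a^2 + 6.66*a + 0.8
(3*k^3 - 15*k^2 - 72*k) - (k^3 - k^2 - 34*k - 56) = 2*k^3 - 14*k^2 - 38*k + 56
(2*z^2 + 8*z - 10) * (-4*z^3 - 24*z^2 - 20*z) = -8*z^5 - 80*z^4 - 192*z^3 + 80*z^2 + 200*z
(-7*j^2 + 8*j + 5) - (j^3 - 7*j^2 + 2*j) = -j^3 + 6*j + 5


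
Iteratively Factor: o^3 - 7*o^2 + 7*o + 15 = (o + 1)*(o^2 - 8*o + 15) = (o - 3)*(o + 1)*(o - 5)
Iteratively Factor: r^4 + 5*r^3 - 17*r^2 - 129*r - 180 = (r + 4)*(r^3 + r^2 - 21*r - 45) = (r + 3)*(r + 4)*(r^2 - 2*r - 15) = (r - 5)*(r + 3)*(r + 4)*(r + 3)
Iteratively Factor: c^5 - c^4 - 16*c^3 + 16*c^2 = (c - 4)*(c^4 + 3*c^3 - 4*c^2) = c*(c - 4)*(c^3 + 3*c^2 - 4*c) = c^2*(c - 4)*(c^2 + 3*c - 4) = c^2*(c - 4)*(c - 1)*(c + 4)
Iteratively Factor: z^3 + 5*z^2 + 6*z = (z + 2)*(z^2 + 3*z) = z*(z + 2)*(z + 3)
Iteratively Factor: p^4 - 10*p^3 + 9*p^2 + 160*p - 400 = (p - 4)*(p^3 - 6*p^2 - 15*p + 100) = (p - 5)*(p - 4)*(p^2 - p - 20) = (p - 5)^2*(p - 4)*(p + 4)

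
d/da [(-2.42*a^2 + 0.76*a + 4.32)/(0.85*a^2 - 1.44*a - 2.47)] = (2.8388*a^2 + 4.6108*a + 4.3436)/(0.7225*a^4 - 2.448*a^3 - 2.1254*a^2 + 7.1136*a + 6.1009)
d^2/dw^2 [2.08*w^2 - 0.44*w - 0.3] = 4.16000000000000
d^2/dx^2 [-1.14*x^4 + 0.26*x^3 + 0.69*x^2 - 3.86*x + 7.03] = -13.68*x^2 + 1.56*x + 1.38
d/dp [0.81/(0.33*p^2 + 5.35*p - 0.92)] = (-0.5346*p - 4.3335)/(0.33*p^2 + 5.35*p - 0.92)^2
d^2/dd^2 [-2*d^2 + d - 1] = -4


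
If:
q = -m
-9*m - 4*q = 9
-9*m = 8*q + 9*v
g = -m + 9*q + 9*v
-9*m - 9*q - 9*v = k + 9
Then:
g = 99/5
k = -54/5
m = -9/5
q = 9/5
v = 1/5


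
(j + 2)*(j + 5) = j^2 + 7*j + 10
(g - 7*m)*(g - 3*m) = g^2 - 10*g*m + 21*m^2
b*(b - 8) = b^2 - 8*b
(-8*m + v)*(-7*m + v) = 56*m^2 - 15*m*v + v^2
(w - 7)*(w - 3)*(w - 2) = w^3 - 12*w^2 + 41*w - 42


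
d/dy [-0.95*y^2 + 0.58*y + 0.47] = 0.58 - 1.9*y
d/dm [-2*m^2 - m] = -4*m - 1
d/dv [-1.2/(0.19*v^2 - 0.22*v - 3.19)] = (0.456*v - 0.264)/(-0.19*v^2 + 0.22*v + 3.19)^2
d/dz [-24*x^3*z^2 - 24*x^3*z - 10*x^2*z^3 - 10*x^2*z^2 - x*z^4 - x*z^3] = x*(-48*x^2*z - 24*x^2 - 30*x*z^2 - 20*x*z - 4*z^3 - 3*z^2)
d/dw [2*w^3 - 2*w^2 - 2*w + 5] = 6*w^2 - 4*w - 2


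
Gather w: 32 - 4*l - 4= 28 - 4*l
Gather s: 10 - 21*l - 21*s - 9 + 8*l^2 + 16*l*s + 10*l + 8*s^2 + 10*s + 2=8*l^2 - 11*l + 8*s^2 + s*(16*l - 11) + 3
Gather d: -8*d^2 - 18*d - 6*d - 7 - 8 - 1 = -8*d^2 - 24*d - 16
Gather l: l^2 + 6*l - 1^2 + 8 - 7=l^2 + 6*l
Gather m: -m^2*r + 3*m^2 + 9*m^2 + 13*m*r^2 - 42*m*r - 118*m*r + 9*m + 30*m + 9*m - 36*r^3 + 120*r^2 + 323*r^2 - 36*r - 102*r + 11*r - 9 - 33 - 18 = m^2*(12 - r) + m*(13*r^2 - 160*r + 48) - 36*r^3 + 443*r^2 - 127*r - 60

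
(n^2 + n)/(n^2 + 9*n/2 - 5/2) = 2*n*(n + 1)/(2*n^2 + 9*n - 5)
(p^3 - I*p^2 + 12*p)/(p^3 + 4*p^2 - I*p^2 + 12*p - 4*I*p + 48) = p/(p + 4)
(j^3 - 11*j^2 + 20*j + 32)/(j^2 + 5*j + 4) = (j^2 - 12*j + 32)/(j + 4)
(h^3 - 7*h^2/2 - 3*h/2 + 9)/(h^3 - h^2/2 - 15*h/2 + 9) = (2*h^2 - 3*h - 9)/(2*h^2 + 3*h - 9)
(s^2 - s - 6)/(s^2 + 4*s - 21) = (s + 2)/(s + 7)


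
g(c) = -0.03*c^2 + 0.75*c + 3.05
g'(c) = 0.75 - 0.06*c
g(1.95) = 4.40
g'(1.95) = 0.63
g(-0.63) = 2.57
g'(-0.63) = 0.79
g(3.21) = 5.15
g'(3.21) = 0.56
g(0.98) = 3.76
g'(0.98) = 0.69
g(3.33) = 5.21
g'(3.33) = 0.55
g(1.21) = 3.91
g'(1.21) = 0.68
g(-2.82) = 0.70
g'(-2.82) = 0.92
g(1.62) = 4.19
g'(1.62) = 0.65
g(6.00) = 6.47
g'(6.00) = 0.39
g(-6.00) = -2.53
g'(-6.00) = 1.11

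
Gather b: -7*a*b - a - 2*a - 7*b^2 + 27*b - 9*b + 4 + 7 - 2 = -3*a - 7*b^2 + b*(18 - 7*a) + 9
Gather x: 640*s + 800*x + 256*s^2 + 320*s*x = 256*s^2 + 640*s + x*(320*s + 800)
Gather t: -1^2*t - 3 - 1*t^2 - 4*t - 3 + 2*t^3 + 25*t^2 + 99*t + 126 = 2*t^3 + 24*t^2 + 94*t + 120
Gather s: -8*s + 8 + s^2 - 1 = s^2 - 8*s + 7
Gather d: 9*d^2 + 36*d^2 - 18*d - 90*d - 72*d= 45*d^2 - 180*d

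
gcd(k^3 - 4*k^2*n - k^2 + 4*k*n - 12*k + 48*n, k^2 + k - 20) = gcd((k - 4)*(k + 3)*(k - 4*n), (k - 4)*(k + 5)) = k - 4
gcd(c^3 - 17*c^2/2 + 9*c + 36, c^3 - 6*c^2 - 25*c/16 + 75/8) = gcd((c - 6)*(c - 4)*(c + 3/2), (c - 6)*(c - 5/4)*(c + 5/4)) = c - 6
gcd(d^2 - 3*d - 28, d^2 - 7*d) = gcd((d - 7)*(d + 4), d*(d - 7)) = d - 7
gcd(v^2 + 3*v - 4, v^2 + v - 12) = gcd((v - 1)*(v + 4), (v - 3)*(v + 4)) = v + 4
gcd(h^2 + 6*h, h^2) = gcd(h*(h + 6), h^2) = h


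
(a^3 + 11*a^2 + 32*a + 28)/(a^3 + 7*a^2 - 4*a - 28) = (a + 2)/(a - 2)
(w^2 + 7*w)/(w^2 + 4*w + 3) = w*(w + 7)/(w^2 + 4*w + 3)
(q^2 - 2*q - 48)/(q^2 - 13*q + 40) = (q + 6)/(q - 5)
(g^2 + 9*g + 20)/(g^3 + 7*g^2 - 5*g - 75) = (g + 4)/(g^2 + 2*g - 15)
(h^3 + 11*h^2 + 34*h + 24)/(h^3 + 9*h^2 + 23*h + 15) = (h^2 + 10*h + 24)/(h^2 + 8*h + 15)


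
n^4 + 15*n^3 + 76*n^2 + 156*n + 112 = (n + 2)^2*(n + 4)*(n + 7)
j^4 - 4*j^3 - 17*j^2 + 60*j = j*(j - 5)*(j - 3)*(j + 4)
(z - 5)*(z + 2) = z^2 - 3*z - 10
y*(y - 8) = y^2 - 8*y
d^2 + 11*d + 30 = (d + 5)*(d + 6)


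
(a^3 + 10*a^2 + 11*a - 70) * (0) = 0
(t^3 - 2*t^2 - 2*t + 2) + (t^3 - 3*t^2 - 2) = 2*t^3 - 5*t^2 - 2*t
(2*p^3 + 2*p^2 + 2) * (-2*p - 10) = -4*p^4 - 24*p^3 - 20*p^2 - 4*p - 20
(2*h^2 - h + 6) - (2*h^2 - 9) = 15 - h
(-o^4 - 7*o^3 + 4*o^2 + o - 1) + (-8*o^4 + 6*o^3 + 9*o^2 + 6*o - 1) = -9*o^4 - o^3 + 13*o^2 + 7*o - 2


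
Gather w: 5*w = 5*w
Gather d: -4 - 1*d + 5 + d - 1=0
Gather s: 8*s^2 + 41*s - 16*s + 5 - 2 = 8*s^2 + 25*s + 3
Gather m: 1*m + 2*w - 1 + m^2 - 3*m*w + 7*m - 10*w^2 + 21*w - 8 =m^2 + m*(8 - 3*w) - 10*w^2 + 23*w - 9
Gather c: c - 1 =c - 1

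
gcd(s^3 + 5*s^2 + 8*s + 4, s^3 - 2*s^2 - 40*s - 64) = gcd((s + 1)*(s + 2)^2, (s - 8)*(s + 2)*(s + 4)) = s + 2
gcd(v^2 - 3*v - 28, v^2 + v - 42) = 1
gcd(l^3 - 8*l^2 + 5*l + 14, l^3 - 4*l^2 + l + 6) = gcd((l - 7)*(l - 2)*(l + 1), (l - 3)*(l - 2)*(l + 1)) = l^2 - l - 2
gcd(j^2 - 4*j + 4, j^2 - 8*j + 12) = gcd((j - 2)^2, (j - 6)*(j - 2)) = j - 2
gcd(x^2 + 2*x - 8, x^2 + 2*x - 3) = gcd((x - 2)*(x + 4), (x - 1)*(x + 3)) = 1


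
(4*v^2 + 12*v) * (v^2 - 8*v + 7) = 4*v^4 - 20*v^3 - 68*v^2 + 84*v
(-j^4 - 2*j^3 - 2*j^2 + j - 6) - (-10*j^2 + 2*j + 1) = -j^4 - 2*j^3 + 8*j^2 - j - 7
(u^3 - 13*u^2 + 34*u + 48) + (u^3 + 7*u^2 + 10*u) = 2*u^3 - 6*u^2 + 44*u + 48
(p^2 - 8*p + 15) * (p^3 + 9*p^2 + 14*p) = p^5 + p^4 - 43*p^3 + 23*p^2 + 210*p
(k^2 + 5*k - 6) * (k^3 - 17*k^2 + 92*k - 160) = k^5 - 12*k^4 + k^3 + 402*k^2 - 1352*k + 960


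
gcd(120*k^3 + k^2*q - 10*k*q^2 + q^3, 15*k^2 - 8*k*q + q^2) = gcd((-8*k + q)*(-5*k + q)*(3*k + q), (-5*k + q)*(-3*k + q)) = -5*k + q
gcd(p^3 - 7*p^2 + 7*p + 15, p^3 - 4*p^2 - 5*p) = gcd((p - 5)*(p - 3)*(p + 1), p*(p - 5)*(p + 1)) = p^2 - 4*p - 5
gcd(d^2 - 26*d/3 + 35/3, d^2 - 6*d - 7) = d - 7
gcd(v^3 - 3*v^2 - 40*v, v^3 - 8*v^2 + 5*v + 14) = 1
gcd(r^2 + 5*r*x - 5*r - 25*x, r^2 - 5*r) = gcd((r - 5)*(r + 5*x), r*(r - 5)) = r - 5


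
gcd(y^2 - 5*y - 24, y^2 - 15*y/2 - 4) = y - 8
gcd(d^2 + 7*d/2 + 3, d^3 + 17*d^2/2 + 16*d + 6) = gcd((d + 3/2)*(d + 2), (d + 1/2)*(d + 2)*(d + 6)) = d + 2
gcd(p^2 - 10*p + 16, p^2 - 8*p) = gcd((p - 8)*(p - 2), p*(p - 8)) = p - 8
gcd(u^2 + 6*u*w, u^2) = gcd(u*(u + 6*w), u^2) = u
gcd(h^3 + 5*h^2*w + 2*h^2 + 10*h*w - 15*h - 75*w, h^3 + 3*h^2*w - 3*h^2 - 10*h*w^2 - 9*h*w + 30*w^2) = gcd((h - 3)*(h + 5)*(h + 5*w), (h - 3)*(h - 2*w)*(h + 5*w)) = h^2 + 5*h*w - 3*h - 15*w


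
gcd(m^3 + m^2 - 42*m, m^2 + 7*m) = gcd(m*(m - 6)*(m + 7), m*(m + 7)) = m^2 + 7*m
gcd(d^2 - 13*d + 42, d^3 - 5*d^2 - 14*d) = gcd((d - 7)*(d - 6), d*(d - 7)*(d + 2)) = d - 7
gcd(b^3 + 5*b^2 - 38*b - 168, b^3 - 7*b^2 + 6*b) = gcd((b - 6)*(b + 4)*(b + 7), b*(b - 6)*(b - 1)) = b - 6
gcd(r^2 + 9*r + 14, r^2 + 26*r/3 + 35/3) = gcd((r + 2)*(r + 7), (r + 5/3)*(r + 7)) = r + 7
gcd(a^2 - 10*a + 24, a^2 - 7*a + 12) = a - 4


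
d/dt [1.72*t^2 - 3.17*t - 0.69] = 3.44*t - 3.17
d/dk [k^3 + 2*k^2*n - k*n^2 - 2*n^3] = 3*k^2 + 4*k*n - n^2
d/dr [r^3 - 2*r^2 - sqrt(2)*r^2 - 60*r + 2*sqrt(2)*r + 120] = 3*r^2 - 4*r - 2*sqrt(2)*r - 60 + 2*sqrt(2)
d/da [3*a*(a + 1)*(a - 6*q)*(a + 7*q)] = 12*a^3 + 9*a^2*q + 9*a^2 - 252*a*q^2 + 6*a*q - 126*q^2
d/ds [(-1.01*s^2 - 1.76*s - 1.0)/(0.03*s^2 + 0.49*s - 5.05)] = (-0.4421*s^2 + 10.261*s + 9.378)/(0.0009*s^4 + 0.0294*s^3 - 0.0629*s^2 - 4.949*s + 25.5025)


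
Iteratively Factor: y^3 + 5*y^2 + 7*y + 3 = (y + 1)*(y^2 + 4*y + 3) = (y + 1)^2*(y + 3)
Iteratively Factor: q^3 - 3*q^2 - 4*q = (q + 1)*(q^2 - 4*q) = (q - 4)*(q + 1)*(q)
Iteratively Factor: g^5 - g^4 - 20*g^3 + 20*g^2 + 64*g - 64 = (g - 4)*(g^4 + 3*g^3 - 8*g^2 - 12*g + 16) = (g - 4)*(g + 2)*(g^3 + g^2 - 10*g + 8) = (g - 4)*(g - 2)*(g + 2)*(g^2 + 3*g - 4) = (g - 4)*(g - 2)*(g + 2)*(g + 4)*(g - 1)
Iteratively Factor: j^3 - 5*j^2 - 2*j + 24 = (j + 2)*(j^2 - 7*j + 12) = (j - 3)*(j + 2)*(j - 4)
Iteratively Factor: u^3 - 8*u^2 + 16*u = (u - 4)*(u^2 - 4*u) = u*(u - 4)*(u - 4)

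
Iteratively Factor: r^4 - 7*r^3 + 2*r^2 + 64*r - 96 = (r - 4)*(r^3 - 3*r^2 - 10*r + 24) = (r - 4)^2*(r^2 + r - 6) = (r - 4)^2*(r - 2)*(r + 3)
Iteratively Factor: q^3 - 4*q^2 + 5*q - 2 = (q - 2)*(q^2 - 2*q + 1) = (q - 2)*(q - 1)*(q - 1)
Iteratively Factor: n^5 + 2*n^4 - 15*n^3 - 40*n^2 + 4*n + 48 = (n + 3)*(n^4 - n^3 - 12*n^2 - 4*n + 16) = (n + 2)*(n + 3)*(n^3 - 3*n^2 - 6*n + 8) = (n - 4)*(n + 2)*(n + 3)*(n^2 + n - 2) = (n - 4)*(n - 1)*(n + 2)*(n + 3)*(n + 2)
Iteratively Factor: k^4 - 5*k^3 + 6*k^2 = (k)*(k^3 - 5*k^2 + 6*k) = k^2*(k^2 - 5*k + 6) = k^2*(k - 2)*(k - 3)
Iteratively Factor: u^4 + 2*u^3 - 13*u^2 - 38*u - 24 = (u + 2)*(u^3 - 13*u - 12) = (u - 4)*(u + 2)*(u^2 + 4*u + 3) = (u - 4)*(u + 1)*(u + 2)*(u + 3)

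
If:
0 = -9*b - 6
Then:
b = -2/3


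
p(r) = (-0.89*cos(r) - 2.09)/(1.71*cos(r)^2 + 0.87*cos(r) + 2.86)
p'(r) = (3.42*sin(r)*cos(r) + 0.87*sin(r))*(-0.89*cos(r) - 2.09)/(1.71*cos(r)^2 + 0.87*cos(r) + 2.86)^2 + 0.89*sin(r)/(1.71*cos(r)^2 + 0.87*cos(r) + 2.86) = (-1.5219*cos(r)^2 - 7.1478*cos(r) + 0.7271)*sin(r)/(2.9241*cos(r)^4 + 2.9754*cos(r)^3 + 10.5381*cos(r)^2 + 4.9764*cos(r) + 8.1796)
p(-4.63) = -0.72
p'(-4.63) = 0.17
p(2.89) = -0.34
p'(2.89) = 0.12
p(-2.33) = -0.48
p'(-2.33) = -0.38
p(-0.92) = -0.65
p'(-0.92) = 0.21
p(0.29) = -0.56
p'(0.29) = -0.08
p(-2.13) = -0.56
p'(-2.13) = -0.42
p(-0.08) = -0.55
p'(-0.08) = 0.02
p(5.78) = -0.58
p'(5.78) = 0.13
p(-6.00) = -0.56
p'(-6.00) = -0.08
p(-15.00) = -0.44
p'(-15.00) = -0.34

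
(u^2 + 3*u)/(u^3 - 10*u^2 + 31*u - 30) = u*(u + 3)/(u^3 - 10*u^2 + 31*u - 30)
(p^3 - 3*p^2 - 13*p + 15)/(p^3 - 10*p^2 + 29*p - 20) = (p + 3)/(p - 4)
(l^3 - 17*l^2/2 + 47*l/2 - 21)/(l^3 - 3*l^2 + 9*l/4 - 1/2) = 2*(2*l^2 - 13*l + 21)/(4*l^2 - 4*l + 1)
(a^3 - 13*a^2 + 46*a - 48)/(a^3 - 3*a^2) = 1 - 10/a + 16/a^2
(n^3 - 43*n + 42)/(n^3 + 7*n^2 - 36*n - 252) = (n - 1)/(n + 6)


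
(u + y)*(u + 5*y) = u^2 + 6*u*y + 5*y^2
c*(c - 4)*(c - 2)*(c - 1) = c^4 - 7*c^3 + 14*c^2 - 8*c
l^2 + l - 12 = (l - 3)*(l + 4)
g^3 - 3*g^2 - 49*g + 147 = (g - 7)*(g - 3)*(g + 7)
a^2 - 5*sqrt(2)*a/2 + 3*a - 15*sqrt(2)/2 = (a + 3)*(a - 5*sqrt(2)/2)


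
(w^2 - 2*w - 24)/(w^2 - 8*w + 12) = (w + 4)/(w - 2)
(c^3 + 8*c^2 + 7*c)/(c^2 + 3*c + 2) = c*(c + 7)/(c + 2)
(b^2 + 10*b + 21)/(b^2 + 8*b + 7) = (b + 3)/(b + 1)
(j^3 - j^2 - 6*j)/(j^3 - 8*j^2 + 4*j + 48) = j*(j - 3)/(j^2 - 10*j + 24)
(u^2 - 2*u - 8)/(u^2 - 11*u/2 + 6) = 2*(u + 2)/(2*u - 3)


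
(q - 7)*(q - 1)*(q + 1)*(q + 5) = q^4 - 2*q^3 - 36*q^2 + 2*q + 35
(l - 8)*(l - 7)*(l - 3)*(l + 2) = l^4 - 16*l^3 + 65*l^2 + 34*l - 336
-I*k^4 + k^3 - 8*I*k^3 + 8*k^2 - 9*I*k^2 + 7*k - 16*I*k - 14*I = (k + 7)*(k - I)*(k + 2*I)*(-I*k - I)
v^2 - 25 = (v - 5)*(v + 5)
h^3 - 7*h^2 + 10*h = h*(h - 5)*(h - 2)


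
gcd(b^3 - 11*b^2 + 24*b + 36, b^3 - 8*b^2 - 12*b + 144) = b^2 - 12*b + 36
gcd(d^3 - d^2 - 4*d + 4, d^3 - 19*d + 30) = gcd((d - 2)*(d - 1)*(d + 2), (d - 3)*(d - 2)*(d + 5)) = d - 2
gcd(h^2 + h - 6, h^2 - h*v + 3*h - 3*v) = h + 3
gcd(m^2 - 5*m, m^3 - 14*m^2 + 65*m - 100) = m - 5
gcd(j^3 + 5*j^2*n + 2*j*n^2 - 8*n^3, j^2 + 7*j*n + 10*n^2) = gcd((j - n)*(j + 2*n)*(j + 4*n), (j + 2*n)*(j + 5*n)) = j + 2*n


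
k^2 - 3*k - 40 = (k - 8)*(k + 5)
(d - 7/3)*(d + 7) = d^2 + 14*d/3 - 49/3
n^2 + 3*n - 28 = (n - 4)*(n + 7)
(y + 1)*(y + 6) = y^2 + 7*y + 6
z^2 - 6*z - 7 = (z - 7)*(z + 1)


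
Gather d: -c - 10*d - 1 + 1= -c - 10*d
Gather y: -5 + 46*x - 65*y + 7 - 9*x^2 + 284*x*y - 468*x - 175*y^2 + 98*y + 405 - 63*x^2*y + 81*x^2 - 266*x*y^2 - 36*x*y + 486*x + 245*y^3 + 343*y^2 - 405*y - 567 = 72*x^2 + 64*x + 245*y^3 + y^2*(168 - 266*x) + y*(-63*x^2 + 248*x - 372) - 160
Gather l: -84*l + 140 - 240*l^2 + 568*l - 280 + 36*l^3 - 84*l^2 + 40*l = 36*l^3 - 324*l^2 + 524*l - 140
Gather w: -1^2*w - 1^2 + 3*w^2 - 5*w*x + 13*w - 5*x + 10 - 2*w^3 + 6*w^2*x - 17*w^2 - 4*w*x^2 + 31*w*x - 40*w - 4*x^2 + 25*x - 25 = -2*w^3 + w^2*(6*x - 14) + w*(-4*x^2 + 26*x - 28) - 4*x^2 + 20*x - 16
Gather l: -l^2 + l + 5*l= -l^2 + 6*l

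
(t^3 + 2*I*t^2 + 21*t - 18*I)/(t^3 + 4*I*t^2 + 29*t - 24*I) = (t + 6*I)/(t + 8*I)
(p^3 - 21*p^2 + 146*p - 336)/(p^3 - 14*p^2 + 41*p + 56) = (p - 6)/(p + 1)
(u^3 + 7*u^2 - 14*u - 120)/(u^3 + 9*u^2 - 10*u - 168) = (u + 5)/(u + 7)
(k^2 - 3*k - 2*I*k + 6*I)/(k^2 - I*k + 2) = (k - 3)/(k + I)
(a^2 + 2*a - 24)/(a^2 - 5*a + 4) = (a + 6)/(a - 1)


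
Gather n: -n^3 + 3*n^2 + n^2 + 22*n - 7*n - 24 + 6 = -n^3 + 4*n^2 + 15*n - 18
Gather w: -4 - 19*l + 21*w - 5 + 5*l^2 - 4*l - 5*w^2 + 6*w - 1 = 5*l^2 - 23*l - 5*w^2 + 27*w - 10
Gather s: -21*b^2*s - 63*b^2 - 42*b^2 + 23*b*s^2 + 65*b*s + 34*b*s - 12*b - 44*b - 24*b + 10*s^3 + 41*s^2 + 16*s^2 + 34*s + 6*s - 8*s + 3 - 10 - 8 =-105*b^2 - 80*b + 10*s^3 + s^2*(23*b + 57) + s*(-21*b^2 + 99*b + 32) - 15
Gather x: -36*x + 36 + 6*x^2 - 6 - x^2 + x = 5*x^2 - 35*x + 30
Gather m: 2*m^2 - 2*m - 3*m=2*m^2 - 5*m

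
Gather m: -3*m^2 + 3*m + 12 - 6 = -3*m^2 + 3*m + 6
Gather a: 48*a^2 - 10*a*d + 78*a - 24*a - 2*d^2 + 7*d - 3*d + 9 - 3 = 48*a^2 + a*(54 - 10*d) - 2*d^2 + 4*d + 6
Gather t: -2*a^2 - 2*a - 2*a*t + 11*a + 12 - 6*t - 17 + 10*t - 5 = -2*a^2 + 9*a + t*(4 - 2*a) - 10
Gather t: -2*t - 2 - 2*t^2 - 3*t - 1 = -2*t^2 - 5*t - 3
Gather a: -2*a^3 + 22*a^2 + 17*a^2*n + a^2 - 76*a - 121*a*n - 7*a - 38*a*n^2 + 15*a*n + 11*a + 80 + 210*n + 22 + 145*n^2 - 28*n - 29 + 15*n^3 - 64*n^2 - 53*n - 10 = -2*a^3 + a^2*(17*n + 23) + a*(-38*n^2 - 106*n - 72) + 15*n^3 + 81*n^2 + 129*n + 63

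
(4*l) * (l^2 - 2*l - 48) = 4*l^3 - 8*l^2 - 192*l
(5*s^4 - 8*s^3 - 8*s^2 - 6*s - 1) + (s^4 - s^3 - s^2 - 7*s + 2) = 6*s^4 - 9*s^3 - 9*s^2 - 13*s + 1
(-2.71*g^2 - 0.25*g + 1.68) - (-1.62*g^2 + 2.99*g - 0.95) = -1.09*g^2 - 3.24*g + 2.63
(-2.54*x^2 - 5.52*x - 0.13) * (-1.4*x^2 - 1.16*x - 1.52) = 3.556*x^4 + 10.6744*x^3 + 10.446*x^2 + 8.5412*x + 0.1976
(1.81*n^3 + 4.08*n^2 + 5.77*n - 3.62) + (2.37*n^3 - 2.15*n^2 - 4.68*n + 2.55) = 4.18*n^3 + 1.93*n^2 + 1.09*n - 1.07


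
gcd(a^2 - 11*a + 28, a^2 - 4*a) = a - 4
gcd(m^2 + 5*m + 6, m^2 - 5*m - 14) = m + 2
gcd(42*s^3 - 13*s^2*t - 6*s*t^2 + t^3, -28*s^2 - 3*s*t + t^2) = 7*s - t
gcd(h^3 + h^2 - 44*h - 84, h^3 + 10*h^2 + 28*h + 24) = h^2 + 8*h + 12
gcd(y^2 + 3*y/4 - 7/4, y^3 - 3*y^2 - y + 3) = y - 1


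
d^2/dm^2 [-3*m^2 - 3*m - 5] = -6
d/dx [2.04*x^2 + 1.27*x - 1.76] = 4.08*x + 1.27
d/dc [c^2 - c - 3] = 2*c - 1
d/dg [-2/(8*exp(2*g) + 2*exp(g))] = (8*exp(g) + 1)*exp(-g)/(4*exp(g) + 1)^2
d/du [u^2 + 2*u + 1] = 2*u + 2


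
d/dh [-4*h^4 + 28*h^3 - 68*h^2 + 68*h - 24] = -16*h^3 + 84*h^2 - 136*h + 68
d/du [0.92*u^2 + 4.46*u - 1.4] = 1.84*u + 4.46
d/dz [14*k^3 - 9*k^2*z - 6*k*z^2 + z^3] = -9*k^2 - 12*k*z + 3*z^2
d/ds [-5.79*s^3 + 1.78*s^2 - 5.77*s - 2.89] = -17.37*s^2 + 3.56*s - 5.77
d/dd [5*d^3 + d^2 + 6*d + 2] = 15*d^2 + 2*d + 6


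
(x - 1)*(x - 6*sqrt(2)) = x^2 - 6*sqrt(2)*x - x + 6*sqrt(2)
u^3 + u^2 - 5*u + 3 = (u - 1)^2*(u + 3)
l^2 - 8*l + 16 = (l - 4)^2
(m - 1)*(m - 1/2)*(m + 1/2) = m^3 - m^2 - m/4 + 1/4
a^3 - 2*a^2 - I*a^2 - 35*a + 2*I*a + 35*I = (a - 7)*(a + 5)*(a - I)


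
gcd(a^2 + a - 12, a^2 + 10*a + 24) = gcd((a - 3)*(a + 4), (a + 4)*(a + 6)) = a + 4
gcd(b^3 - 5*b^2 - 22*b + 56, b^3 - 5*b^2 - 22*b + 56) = b^3 - 5*b^2 - 22*b + 56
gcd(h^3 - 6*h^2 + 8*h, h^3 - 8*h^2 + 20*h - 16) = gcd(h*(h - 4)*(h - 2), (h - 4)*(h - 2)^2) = h^2 - 6*h + 8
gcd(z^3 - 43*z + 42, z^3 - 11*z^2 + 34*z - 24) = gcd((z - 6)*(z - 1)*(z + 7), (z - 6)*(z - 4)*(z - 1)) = z^2 - 7*z + 6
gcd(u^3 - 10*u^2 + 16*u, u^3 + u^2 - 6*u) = u^2 - 2*u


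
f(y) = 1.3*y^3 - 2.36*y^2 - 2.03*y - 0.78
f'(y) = 3.9*y^2 - 4.72*y - 2.03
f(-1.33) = -5.31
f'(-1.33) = 11.15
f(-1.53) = -7.85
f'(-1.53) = 14.32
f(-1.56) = -8.29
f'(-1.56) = 14.82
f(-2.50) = -30.77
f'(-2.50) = 34.14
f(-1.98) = -16.10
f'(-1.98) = 22.61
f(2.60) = 0.84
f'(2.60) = 12.06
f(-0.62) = -0.74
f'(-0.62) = 2.40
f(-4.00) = -113.62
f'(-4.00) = 79.25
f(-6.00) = -354.36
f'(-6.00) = 166.69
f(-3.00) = -51.03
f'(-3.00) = 47.23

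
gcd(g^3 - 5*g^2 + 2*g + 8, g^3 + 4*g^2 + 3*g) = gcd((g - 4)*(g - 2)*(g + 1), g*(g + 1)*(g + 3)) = g + 1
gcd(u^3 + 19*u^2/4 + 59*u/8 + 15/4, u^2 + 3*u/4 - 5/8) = u + 5/4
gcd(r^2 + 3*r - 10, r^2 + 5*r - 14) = r - 2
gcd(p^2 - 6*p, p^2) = p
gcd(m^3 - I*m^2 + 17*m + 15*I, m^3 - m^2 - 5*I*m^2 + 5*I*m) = m - 5*I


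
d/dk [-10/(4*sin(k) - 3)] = 40*cos(k)/(4*sin(k) - 3)^2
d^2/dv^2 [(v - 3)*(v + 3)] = 2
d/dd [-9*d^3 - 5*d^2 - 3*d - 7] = -27*d^2 - 10*d - 3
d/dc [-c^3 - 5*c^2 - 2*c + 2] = -3*c^2 - 10*c - 2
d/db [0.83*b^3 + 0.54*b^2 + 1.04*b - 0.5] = 2.49*b^2 + 1.08*b + 1.04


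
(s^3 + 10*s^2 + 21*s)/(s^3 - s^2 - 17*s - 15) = s*(s + 7)/(s^2 - 4*s - 5)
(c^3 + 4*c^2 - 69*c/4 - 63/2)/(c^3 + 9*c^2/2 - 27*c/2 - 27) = (c - 7/2)/(c - 3)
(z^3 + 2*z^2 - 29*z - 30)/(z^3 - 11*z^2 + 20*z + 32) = (z^2 + z - 30)/(z^2 - 12*z + 32)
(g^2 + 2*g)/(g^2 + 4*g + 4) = g/(g + 2)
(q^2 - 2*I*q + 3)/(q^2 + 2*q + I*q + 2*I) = (q - 3*I)/(q + 2)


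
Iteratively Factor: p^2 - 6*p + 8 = (p - 4)*(p - 2)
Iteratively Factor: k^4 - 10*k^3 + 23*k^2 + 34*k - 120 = (k - 5)*(k^3 - 5*k^2 - 2*k + 24) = (k - 5)*(k + 2)*(k^2 - 7*k + 12) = (k - 5)*(k - 3)*(k + 2)*(k - 4)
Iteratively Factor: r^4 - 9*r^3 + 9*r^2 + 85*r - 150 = (r - 5)*(r^3 - 4*r^2 - 11*r + 30) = (r - 5)*(r - 2)*(r^2 - 2*r - 15) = (r - 5)*(r - 2)*(r + 3)*(r - 5)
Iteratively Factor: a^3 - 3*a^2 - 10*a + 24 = (a + 3)*(a^2 - 6*a + 8) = (a - 2)*(a + 3)*(a - 4)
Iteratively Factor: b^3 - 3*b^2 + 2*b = (b)*(b^2 - 3*b + 2) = b*(b - 1)*(b - 2)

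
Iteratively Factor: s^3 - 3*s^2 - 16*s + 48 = (s - 4)*(s^2 + s - 12) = (s - 4)*(s + 4)*(s - 3)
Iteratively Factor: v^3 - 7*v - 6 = (v - 3)*(v^2 + 3*v + 2) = (v - 3)*(v + 2)*(v + 1)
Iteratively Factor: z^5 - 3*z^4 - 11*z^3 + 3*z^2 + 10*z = (z + 2)*(z^4 - 5*z^3 - z^2 + 5*z) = (z - 1)*(z + 2)*(z^3 - 4*z^2 - 5*z) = (z - 1)*(z + 1)*(z + 2)*(z^2 - 5*z) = z*(z - 1)*(z + 1)*(z + 2)*(z - 5)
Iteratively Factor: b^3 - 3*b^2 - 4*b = (b - 4)*(b^2 + b) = (b - 4)*(b + 1)*(b)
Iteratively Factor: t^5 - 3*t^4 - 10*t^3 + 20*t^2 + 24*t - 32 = (t - 4)*(t^4 + t^3 - 6*t^2 - 4*t + 8) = (t - 4)*(t - 1)*(t^3 + 2*t^2 - 4*t - 8) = (t - 4)*(t - 1)*(t + 2)*(t^2 - 4) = (t - 4)*(t - 1)*(t + 2)^2*(t - 2)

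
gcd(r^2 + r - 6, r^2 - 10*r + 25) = 1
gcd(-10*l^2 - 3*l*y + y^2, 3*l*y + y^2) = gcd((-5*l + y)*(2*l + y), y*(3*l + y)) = 1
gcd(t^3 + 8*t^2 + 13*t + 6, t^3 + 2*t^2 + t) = t^2 + 2*t + 1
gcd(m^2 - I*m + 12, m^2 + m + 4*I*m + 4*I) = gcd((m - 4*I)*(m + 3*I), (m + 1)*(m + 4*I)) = 1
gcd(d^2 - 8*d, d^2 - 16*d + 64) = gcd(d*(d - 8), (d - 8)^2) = d - 8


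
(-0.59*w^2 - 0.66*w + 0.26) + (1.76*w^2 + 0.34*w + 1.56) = 1.17*w^2 - 0.32*w + 1.82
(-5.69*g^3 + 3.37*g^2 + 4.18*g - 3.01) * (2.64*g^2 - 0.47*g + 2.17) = -15.0216*g^5 + 11.5711*g^4 - 2.896*g^3 - 2.5981*g^2 + 10.4853*g - 6.5317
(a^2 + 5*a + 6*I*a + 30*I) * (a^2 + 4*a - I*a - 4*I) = a^4 + 9*a^3 + 5*I*a^3 + 26*a^2 + 45*I*a^2 + 54*a + 100*I*a + 120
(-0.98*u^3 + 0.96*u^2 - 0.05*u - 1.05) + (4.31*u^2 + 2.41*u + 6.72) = -0.98*u^3 + 5.27*u^2 + 2.36*u + 5.67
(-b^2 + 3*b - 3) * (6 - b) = b^3 - 9*b^2 + 21*b - 18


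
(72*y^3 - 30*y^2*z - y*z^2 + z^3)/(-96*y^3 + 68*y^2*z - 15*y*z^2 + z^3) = (-6*y - z)/(8*y - z)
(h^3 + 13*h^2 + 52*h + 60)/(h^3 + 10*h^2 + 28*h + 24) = (h + 5)/(h + 2)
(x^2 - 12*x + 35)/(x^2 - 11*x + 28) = (x - 5)/(x - 4)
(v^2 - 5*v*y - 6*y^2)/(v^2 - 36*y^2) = (v + y)/(v + 6*y)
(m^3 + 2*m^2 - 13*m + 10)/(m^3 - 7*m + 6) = (m + 5)/(m + 3)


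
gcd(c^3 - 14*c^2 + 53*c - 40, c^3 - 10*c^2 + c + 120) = c^2 - 13*c + 40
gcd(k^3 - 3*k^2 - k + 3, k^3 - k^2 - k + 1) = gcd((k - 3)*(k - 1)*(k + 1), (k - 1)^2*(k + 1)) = k^2 - 1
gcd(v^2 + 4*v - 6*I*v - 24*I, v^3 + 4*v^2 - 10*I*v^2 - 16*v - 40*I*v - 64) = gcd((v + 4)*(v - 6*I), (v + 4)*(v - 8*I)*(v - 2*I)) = v + 4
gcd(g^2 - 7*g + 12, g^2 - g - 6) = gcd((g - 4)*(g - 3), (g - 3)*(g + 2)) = g - 3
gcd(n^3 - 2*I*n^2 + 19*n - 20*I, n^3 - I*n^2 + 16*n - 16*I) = n^2 + 3*I*n + 4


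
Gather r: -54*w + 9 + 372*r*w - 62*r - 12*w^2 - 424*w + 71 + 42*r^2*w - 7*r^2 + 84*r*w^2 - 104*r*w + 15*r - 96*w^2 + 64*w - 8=r^2*(42*w - 7) + r*(84*w^2 + 268*w - 47) - 108*w^2 - 414*w + 72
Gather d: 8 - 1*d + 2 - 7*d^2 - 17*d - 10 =-7*d^2 - 18*d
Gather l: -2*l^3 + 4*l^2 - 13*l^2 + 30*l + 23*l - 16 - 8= -2*l^3 - 9*l^2 + 53*l - 24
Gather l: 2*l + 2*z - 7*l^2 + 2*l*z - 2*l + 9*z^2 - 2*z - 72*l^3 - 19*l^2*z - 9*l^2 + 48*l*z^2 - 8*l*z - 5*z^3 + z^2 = -72*l^3 + l^2*(-19*z - 16) + l*(48*z^2 - 6*z) - 5*z^3 + 10*z^2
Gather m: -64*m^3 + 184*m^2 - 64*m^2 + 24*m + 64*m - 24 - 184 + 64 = -64*m^3 + 120*m^2 + 88*m - 144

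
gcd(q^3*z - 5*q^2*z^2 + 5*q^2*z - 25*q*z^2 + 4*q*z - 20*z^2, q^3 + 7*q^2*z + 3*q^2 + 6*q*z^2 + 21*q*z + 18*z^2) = 1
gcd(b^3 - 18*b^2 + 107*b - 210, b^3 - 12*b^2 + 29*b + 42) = b^2 - 13*b + 42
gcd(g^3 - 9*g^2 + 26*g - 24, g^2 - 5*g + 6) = g^2 - 5*g + 6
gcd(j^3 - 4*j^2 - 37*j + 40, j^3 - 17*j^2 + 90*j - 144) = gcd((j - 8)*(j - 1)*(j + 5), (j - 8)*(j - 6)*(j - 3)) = j - 8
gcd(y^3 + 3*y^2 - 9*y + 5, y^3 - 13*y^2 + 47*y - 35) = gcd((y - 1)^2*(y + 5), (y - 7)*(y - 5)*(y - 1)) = y - 1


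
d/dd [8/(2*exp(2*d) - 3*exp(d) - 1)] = (24 - 32*exp(d))*exp(d)/(-2*exp(2*d) + 3*exp(d) + 1)^2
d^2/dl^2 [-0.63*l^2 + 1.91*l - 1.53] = -1.26000000000000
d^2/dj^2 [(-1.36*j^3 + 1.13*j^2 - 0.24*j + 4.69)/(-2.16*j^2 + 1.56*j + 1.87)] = (2.8421709430404e-14*j^4 + 12.230208*j^3 - 134.871408*j^2 + 129.171696*j - 70.018114)/(10.077696*j^6 - 21.835008*j^5 - 10.404288*j^4 + 34.010496*j^3 + 9.007416*j^2 - 16.365492*j - 6.539203)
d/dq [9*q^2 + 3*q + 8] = 18*q + 3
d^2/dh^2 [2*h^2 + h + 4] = 4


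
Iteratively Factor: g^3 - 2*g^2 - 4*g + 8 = (g - 2)*(g^2 - 4) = (g - 2)^2*(g + 2)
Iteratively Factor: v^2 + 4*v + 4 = (v + 2)*(v + 2)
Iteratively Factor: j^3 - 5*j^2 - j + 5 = (j - 5)*(j^2 - 1) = (j - 5)*(j - 1)*(j + 1)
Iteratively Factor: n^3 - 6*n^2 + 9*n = (n - 3)*(n^2 - 3*n) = n*(n - 3)*(n - 3)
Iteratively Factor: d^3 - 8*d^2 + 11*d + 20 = (d + 1)*(d^2 - 9*d + 20) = (d - 5)*(d + 1)*(d - 4)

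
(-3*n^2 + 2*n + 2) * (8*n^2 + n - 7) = -24*n^4 + 13*n^3 + 39*n^2 - 12*n - 14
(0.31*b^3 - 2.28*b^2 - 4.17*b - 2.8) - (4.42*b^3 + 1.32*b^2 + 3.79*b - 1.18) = -4.11*b^3 - 3.6*b^2 - 7.96*b - 1.62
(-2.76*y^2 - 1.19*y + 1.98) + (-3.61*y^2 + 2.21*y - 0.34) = -6.37*y^2 + 1.02*y + 1.64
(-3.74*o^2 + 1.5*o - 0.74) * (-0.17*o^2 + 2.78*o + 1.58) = 0.6358*o^4 - 10.6522*o^3 - 1.6134*o^2 + 0.3128*o - 1.1692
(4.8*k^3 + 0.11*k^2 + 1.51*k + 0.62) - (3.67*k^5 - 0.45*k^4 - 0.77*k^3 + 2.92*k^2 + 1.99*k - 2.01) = -3.67*k^5 + 0.45*k^4 + 5.57*k^3 - 2.81*k^2 - 0.48*k + 2.63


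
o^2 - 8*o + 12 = (o - 6)*(o - 2)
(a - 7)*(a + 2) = a^2 - 5*a - 14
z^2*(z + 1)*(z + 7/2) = z^4 + 9*z^3/2 + 7*z^2/2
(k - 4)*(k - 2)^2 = k^3 - 8*k^2 + 20*k - 16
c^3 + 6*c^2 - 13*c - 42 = (c - 3)*(c + 2)*(c + 7)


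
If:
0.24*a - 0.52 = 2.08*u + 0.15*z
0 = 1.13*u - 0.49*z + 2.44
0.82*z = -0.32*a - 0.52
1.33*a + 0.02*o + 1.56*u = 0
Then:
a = -7.13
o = 569.93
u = -1.23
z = 2.15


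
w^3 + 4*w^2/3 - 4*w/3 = w*(w - 2/3)*(w + 2)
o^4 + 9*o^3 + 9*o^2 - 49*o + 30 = (o - 1)^2*(o + 5)*(o + 6)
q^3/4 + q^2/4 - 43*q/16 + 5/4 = (q/4 + 1)*(q - 5/2)*(q - 1/2)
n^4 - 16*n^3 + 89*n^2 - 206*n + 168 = (n - 7)*(n - 4)*(n - 3)*(n - 2)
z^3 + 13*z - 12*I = (z - 3*I)*(z - I)*(z + 4*I)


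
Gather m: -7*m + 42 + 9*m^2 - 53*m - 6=9*m^2 - 60*m + 36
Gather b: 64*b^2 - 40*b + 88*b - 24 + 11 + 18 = 64*b^2 + 48*b + 5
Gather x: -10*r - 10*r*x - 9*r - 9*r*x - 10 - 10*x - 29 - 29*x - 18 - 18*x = -19*r + x*(-19*r - 57) - 57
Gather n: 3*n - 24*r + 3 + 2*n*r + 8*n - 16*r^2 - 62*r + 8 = n*(2*r + 11) - 16*r^2 - 86*r + 11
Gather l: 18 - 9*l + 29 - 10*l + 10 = 57 - 19*l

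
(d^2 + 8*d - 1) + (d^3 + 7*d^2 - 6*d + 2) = d^3 + 8*d^2 + 2*d + 1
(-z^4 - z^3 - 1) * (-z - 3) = z^5 + 4*z^4 + 3*z^3 + z + 3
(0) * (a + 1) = 0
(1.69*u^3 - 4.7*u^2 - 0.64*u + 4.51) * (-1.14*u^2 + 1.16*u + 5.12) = -1.9266*u^5 + 7.3184*u^4 + 3.9304*u^3 - 29.9478*u^2 + 1.9548*u + 23.0912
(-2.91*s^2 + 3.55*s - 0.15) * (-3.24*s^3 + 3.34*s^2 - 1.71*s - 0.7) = 9.4284*s^5 - 21.2214*s^4 + 17.3191*s^3 - 4.5345*s^2 - 2.2285*s + 0.105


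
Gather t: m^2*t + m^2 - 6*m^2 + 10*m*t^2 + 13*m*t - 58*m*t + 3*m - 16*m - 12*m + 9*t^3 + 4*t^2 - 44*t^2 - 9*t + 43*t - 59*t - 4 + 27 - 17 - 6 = -5*m^2 - 25*m + 9*t^3 + t^2*(10*m - 40) + t*(m^2 - 45*m - 25)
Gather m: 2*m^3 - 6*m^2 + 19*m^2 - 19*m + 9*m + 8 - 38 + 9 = 2*m^3 + 13*m^2 - 10*m - 21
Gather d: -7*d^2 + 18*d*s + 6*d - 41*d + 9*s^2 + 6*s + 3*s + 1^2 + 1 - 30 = -7*d^2 + d*(18*s - 35) + 9*s^2 + 9*s - 28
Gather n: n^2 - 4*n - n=n^2 - 5*n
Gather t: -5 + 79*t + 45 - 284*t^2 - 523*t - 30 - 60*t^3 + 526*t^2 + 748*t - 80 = -60*t^3 + 242*t^2 + 304*t - 70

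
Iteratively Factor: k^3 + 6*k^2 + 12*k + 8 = (k + 2)*(k^2 + 4*k + 4) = (k + 2)^2*(k + 2)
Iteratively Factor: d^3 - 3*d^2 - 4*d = (d + 1)*(d^2 - 4*d) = d*(d + 1)*(d - 4)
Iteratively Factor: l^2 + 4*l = (l)*(l + 4)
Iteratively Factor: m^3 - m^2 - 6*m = (m + 2)*(m^2 - 3*m) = (m - 3)*(m + 2)*(m)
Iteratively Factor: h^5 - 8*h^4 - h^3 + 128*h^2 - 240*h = (h)*(h^4 - 8*h^3 - h^2 + 128*h - 240) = h*(h - 5)*(h^3 - 3*h^2 - 16*h + 48) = h*(h - 5)*(h - 4)*(h^2 + h - 12) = h*(h - 5)*(h - 4)*(h - 3)*(h + 4)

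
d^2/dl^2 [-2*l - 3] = 0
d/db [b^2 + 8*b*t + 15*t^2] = 2*b + 8*t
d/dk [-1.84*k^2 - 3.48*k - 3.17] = -3.68*k - 3.48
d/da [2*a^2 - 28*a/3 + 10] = 4*a - 28/3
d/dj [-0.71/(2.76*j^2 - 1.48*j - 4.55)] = (3.9192*j - 1.0508)/(-2.76*j^2 + 1.48*j + 4.55)^2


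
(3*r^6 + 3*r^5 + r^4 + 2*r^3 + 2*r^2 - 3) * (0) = 0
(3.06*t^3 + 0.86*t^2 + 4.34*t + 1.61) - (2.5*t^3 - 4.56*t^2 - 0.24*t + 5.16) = 0.56*t^3 + 5.42*t^2 + 4.58*t - 3.55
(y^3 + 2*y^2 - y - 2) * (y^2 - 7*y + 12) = y^5 - 5*y^4 - 3*y^3 + 29*y^2 + 2*y - 24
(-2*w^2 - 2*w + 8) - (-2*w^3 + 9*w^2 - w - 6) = 2*w^3 - 11*w^2 - w + 14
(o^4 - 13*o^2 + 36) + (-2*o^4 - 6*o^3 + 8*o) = -o^4 - 6*o^3 - 13*o^2 + 8*o + 36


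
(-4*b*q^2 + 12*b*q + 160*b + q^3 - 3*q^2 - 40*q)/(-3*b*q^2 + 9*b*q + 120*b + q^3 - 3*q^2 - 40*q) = (-4*b + q)/(-3*b + q)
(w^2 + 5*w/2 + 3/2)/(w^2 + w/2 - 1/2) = (2*w + 3)/(2*w - 1)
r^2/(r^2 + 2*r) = r/(r + 2)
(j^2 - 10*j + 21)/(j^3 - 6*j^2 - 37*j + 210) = (j - 3)/(j^2 + j - 30)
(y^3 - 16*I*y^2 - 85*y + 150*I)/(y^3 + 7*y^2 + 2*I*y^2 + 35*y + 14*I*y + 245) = (y^2 - 11*I*y - 30)/(y^2 + 7*y*(1 + I) + 49*I)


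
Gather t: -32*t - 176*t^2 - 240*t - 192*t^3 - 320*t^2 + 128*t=-192*t^3 - 496*t^2 - 144*t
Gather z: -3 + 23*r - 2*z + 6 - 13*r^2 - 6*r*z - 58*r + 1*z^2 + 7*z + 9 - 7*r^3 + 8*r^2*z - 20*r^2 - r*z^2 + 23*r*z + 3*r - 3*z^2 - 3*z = -7*r^3 - 33*r^2 - 32*r + z^2*(-r - 2) + z*(8*r^2 + 17*r + 2) + 12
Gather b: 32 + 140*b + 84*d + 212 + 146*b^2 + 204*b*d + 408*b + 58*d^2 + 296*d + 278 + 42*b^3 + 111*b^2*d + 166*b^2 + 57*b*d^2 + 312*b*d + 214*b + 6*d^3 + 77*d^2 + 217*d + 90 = 42*b^3 + b^2*(111*d + 312) + b*(57*d^2 + 516*d + 762) + 6*d^3 + 135*d^2 + 597*d + 612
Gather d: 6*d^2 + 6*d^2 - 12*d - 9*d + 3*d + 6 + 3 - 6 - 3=12*d^2 - 18*d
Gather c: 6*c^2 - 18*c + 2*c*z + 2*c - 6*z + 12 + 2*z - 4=6*c^2 + c*(2*z - 16) - 4*z + 8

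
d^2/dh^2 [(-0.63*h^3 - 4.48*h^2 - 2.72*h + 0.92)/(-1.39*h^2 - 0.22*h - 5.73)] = (-2.20388200000001*h^3 - 219.99126*h^2 - 7.56355800000003*h + 301.891112)/(2.685619*h^6 + 1.275186*h^5 + 33.414627*h^4 + 10.524052*h^3 + 137.745189*h^2 + 21.669714*h + 188.132517)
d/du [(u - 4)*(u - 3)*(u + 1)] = 3*u^2 - 12*u + 5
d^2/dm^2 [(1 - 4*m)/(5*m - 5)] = -6/(5*(m - 1)^3)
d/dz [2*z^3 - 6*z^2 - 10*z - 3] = 6*z^2 - 12*z - 10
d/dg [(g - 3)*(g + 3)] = 2*g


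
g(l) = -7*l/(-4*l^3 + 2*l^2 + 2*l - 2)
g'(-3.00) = 0.12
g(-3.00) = 0.18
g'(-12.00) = 0.00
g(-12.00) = 0.01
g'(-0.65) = 19.18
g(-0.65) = -3.35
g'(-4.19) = 0.04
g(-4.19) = 0.09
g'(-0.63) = 15.61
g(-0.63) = -3.01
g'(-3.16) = 0.10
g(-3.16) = 0.16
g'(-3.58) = 0.07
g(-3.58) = 0.13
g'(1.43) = -2.66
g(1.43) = 1.48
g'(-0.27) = 3.01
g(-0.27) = -0.82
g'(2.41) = -0.40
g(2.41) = 0.41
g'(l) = -7*l*(12*l^2 - 4*l - 2)/(-4*l^3 + 2*l^2 + 2*l - 2)^2 - 7/(-4*l^3 + 2*l^2 + 2*l - 2) = 7*(-4*l^3 + l^2 + 1)/(2*(4*l^6 - 4*l^5 - 3*l^4 + 6*l^3 - l^2 - 2*l + 1))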